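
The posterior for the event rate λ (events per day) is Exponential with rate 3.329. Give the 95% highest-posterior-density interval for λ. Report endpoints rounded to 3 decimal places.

The exponential density is strictly decreasing on [0, ∞), so the HPD interval is anchored at 0: [0, q] with P(λ ≤ q) = 0.95.
q = −ln(1 − 0.95) / 3.329 = 2.9957 / 3.329 = 0.900.

[0.000, 0.900]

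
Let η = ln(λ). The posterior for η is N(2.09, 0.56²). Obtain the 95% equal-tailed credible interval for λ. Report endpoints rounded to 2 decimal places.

On the log scale the 95% interval is 2.09 ± 1.960 × 0.56 = [0.9924, 3.1876].
Exponentiate: [e^0.9924, e^3.1876] = [2.70, 24.23].

[2.70, 24.23]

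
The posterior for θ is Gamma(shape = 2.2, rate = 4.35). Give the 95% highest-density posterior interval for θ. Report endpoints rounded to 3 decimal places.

[0.018, 1.173]

The posterior is unimodal and skewed, so the HPD interval has equal density at both endpoints and is the shortest 95% interval.
Solving f(0.018) = f(1.173) with F(1.173) − F(0.018) = 0.95 gives [0.018, 1.173].
For comparison, the equal-tailed interval is [0.071, 1.360]; the HPD is narrower and shifted toward the mode.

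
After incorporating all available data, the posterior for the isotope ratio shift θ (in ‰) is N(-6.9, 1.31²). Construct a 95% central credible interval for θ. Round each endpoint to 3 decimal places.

The posterior is symmetric, so the 95% equal-tailed interval is θ = -6.9 ± z·1.31 with z = 1.960.
Half-width: 1.960 × 1.31 = 2.568.
-6.9 − 2.568 = -9.468; -6.9 + 2.568 = -4.332.

[-9.468, -4.332]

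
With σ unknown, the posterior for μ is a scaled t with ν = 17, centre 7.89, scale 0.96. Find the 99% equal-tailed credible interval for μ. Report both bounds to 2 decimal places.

[5.11, 10.67]

The t_17 distribution is symmetric; the 99% interval is 7.89 ± t·0.96 with t_{0.995,17} = 2.898.
Half-width: 2.898 × 0.96 = 2.78.
7.89 − 2.78 = 5.11; 7.89 + 2.78 = 10.67.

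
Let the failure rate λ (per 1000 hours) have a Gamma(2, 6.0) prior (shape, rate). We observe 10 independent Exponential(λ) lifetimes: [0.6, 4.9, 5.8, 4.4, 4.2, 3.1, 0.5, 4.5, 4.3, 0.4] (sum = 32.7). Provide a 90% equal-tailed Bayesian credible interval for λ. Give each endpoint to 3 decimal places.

Posterior: Gamma(2+10, 6.0+32.7) = Gamma(12, 38.7) (shape, rate).
Equal-tailed 90% interval: Gamma(12, 38.7) quantiles at 0.05 and 0.95.
Posterior mean ≈ 0.310, SD ≈ 0.090; a Normal approximation gives roughly [0.163, 0.457].
Exact: lower = 0.179; upper = 0.470.

[0.179, 0.470]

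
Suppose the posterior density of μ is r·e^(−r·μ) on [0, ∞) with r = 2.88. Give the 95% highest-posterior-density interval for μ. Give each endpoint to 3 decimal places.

[0.000, 1.040]

The exponential density is strictly decreasing on [0, ∞), so the HPD interval is anchored at 0: [0, q] with P(μ ≤ q) = 0.95.
q = −ln(1 − 0.95) / 2.88 = 2.9957 / 2.88 = 1.040.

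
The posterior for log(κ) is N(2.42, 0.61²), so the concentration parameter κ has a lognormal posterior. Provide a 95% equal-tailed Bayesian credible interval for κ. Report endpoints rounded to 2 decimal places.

[3.40, 37.17]

On the log scale the 95% interval is 2.42 ± 1.960 × 0.61 = [1.2244, 3.6156].
Exponentiate: [e^1.2244, e^3.6156] = [3.40, 37.17].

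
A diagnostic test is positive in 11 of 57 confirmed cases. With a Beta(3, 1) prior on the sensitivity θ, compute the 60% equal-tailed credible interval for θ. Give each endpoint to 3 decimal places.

[0.184, 0.274]

Posterior: Beta(3+11, 1+46) = Beta(14, 47).
Equal-tailed 60% interval: the 0.2 and 0.8 quantiles of Beta(14, 47).
Posterior mean ≈ 0.230, SD ≈ 0.053; a Normal approximation gives roughly [0.185, 0.274].
Exact: F⁻¹(0.2) = 0.184; F⁻¹(0.8) = 0.274.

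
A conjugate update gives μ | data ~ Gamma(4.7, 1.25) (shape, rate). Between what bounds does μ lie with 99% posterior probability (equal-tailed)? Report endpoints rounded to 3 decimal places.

Posterior: Gamma(shape 4.7, rate 1.25).
Equal-tailed 99% interval: Gamma(4.7, 1.25) quantiles at 0.005 and 0.995.
Posterior mean ≈ 3.760, SD ≈ 1.734; a Normal approximation gives roughly [-0.707, 8.227].
Exact: lower = 0.760; upper = 9.693.

[0.760, 9.693]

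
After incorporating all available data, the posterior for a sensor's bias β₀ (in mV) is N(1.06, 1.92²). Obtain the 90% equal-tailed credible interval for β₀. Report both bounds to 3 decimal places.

The posterior is symmetric, so the 90% equal-tailed interval is β₀ = 1.06 ± z·1.92 with z = 1.645.
Half-width: 1.645 × 1.92 = 3.158.
1.06 − 3.158 = -2.098; 1.06 + 3.158 = 4.218.

[-2.098, 4.218]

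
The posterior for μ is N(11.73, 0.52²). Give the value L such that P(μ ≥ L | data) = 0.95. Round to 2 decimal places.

10.87

Need L with P(μ ≥ L) = 0.95: L = 11.73 − z_{0.05}·0.52.
z = 1.645; L = 11.73 − 1.645 × 0.52 = 10.87.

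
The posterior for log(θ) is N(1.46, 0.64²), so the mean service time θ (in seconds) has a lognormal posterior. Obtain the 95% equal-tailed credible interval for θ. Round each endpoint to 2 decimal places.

On the log scale the 95% interval is 1.46 ± 1.960 × 0.64 = [0.2056, 2.7144].
Exponentiate: [e^0.2056, e^2.7144] = [1.23, 15.10].

[1.23, 15.10]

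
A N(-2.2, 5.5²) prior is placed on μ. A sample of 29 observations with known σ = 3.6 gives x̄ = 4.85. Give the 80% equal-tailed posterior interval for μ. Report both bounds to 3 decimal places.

[3.897, 5.598]

Posterior precision = 1/5.5² + 29/3.6² = 0.0331 + 2.2377 = 2.2707, so posterior SD = 0.6636.
Posterior mean = (-2.2/5.5² + 29·4.85/3.6²) / 2.2707 = 4.7474.
Interval: 4.7474 ± 1.282 × 0.6636 → [3.897, 5.598].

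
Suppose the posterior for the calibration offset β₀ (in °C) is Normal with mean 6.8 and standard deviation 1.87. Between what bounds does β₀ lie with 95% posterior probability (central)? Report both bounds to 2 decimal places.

The posterior is symmetric, so the 95% equal-tailed interval is β₀ = 6.8 ± z·1.87 with z = 1.960.
Half-width: 1.960 × 1.87 = 3.67.
6.8 − 3.67 = 3.13; 6.8 + 3.67 = 10.47.

[3.13, 10.47]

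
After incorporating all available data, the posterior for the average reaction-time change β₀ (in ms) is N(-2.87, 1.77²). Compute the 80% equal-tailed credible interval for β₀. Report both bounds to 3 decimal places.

[-5.138, -0.602]

The posterior is symmetric, so the 80% equal-tailed interval is β₀ = -2.87 ± z·1.77 with z = 1.282.
Half-width: 1.282 × 1.77 = 2.268.
-2.87 − 2.268 = -5.138; -2.87 + 2.268 = -0.602.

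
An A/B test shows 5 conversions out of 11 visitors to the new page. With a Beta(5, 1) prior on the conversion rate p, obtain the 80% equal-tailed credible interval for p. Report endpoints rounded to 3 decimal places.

Posterior: Beta(5+5, 1+6) = Beta(10, 7).
Equal-tailed 80% interval: the 0.1 and 0.9 quantiles of Beta(10, 7).
Posterior mean ≈ 0.588, SD ≈ 0.116; a Normal approximation gives roughly [0.440, 0.737].
Exact: F⁻¹(0.1) = 0.435; F⁻¹(0.9) = 0.737.

[0.435, 0.737]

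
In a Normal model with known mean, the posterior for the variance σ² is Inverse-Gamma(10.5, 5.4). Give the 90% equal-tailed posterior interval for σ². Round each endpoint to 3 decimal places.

Inverse-Gamma(10.5, 5.4) quantiles: F⁻¹(0.05) and F⁻¹(0.95).
Equivalently, 1/σ² ~ Gamma(10.5, rate = 5.4); invert its 0.95 and 0.05 quantiles.
Posterior mean ≈ 0.568, SD ≈ 0.195; a Normal approximation gives roughly [0.248, 0.889].
Exact: lower = 0.331; upper = 0.932.

[0.331, 0.932]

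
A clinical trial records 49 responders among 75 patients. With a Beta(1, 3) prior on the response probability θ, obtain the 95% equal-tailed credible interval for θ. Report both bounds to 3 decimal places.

Posterior: Beta(1+49, 3+26) = Beta(50, 29).
Equal-tailed 95% interval: the 0.025 and 0.975 quantiles of Beta(50, 29).
Posterior mean ≈ 0.633, SD ≈ 0.054; a Normal approximation gives roughly [0.527, 0.739].
Exact: F⁻¹(0.025) = 0.524; F⁻¹(0.975) = 0.735.

[0.524, 0.735]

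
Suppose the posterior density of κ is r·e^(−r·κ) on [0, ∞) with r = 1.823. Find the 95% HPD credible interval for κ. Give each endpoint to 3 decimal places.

The exponential density is strictly decreasing on [0, ∞), so the HPD interval is anchored at 0: [0, q] with P(κ ≤ q) = 0.95.
q = −ln(1 − 0.95) / 1.823 = 2.9957 / 1.823 = 1.643.

[0.000, 1.643]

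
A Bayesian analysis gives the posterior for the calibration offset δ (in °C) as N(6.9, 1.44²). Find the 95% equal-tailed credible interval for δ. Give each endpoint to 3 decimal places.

[4.078, 9.722]

The posterior is symmetric, so the 95% equal-tailed interval is δ = 6.9 ± z·1.44 with z = 1.960.
Half-width: 1.960 × 1.44 = 2.822.
6.9 − 2.822 = 4.078; 6.9 + 2.822 = 9.722.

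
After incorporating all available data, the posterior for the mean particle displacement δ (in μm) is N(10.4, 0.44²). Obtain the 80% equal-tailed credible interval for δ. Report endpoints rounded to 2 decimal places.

The posterior is symmetric, so the 80% equal-tailed interval is δ = 10.4 ± z·0.44 with z = 1.282.
Half-width: 1.282 × 0.44 = 0.56.
10.4 − 0.56 = 9.84; 10.4 + 0.56 = 10.96.

[9.84, 10.96]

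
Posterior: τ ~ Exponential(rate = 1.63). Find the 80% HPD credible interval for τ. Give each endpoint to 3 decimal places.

[0.000, 0.987]

The exponential density is strictly decreasing on [0, ∞), so the HPD interval is anchored at 0: [0, q] with P(τ ≤ q) = 0.80.
q = −ln(1 − 0.80) / 1.63 = 1.6094 / 1.63 = 0.987.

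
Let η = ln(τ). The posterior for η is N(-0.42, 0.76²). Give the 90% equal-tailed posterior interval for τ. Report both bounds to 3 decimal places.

On the log scale the 90% interval is -0.42 ± 1.645 × 0.76 = [-1.6701, 0.8301].
Exponentiate: [e^-1.6701, e^0.8301] = [0.188, 2.294].

[0.188, 2.294]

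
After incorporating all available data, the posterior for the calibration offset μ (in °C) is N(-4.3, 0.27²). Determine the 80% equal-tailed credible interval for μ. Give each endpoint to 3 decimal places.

[-4.646, -3.954]

The posterior is symmetric, so the 80% equal-tailed interval is μ = -4.3 ± z·0.27 with z = 1.282.
Half-width: 1.282 × 0.27 = 0.346.
-4.3 − 0.346 = -4.646; -4.3 + 0.346 = -3.954.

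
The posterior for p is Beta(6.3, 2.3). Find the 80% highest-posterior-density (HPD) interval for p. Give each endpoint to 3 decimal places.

[0.585, 0.940]

The posterior is unimodal and skewed, so the HPD interval has equal density at both endpoints and is the shortest 80% interval.
Solving f(0.585) = f(0.940) with F(0.940) − F(0.585) = 0.80 gives [0.585, 0.940].
For comparison, the equal-tailed interval is [0.533, 0.905]; the HPD is narrower and shifted toward the mode.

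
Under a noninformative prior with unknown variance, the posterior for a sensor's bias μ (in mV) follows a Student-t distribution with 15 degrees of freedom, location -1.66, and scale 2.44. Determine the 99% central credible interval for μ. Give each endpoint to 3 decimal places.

[-8.850, 5.530]

The t_15 distribution is symmetric; the 99% interval is -1.66 ± t·2.44 with t_{0.995,15} = 2.947.
Half-width: 2.947 × 2.44 = 7.190.
-1.66 − 7.190 = -8.850; -1.66 + 7.190 = 5.530.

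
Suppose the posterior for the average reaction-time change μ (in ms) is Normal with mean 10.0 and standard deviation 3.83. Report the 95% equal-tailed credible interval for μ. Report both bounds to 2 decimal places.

[2.49, 17.51]

The posterior is symmetric, so the 95% equal-tailed interval is μ = 10.0 ± z·3.83 with z = 1.960.
Half-width: 1.960 × 3.83 = 7.51.
10.0 − 7.51 = 2.49; 10.0 + 7.51 = 17.51.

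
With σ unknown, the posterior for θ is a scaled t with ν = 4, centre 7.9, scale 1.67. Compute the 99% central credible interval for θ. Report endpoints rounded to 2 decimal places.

[0.21, 15.59]

The t_4 distribution is symmetric; the 99% interval is 7.9 ± t·1.67 with t_{0.995,4} = 4.604.
Half-width: 4.604 × 1.67 = 7.69.
7.9 − 7.69 = 0.21; 7.9 + 7.69 = 15.59.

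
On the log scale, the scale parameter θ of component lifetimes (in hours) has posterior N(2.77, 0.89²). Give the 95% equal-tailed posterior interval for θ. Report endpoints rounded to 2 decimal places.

[2.79, 91.32]

On the log scale the 95% interval is 2.77 ± 1.960 × 0.89 = [1.0256, 4.5144].
Exponentiate: [e^1.0256, e^4.5144] = [2.79, 91.32].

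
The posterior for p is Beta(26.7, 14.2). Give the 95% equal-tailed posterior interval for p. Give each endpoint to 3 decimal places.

[0.502, 0.789]

Posterior: Beta(26.7, 14.2).
Equal-tailed 95% interval: the 0.025 and 0.975 quantiles of Beta(26.7, 14.2).
Posterior mean ≈ 0.653, SD ≈ 0.074; a Normal approximation gives roughly [0.509, 0.797].
Exact: F⁻¹(0.025) = 0.502; F⁻¹(0.975) = 0.789.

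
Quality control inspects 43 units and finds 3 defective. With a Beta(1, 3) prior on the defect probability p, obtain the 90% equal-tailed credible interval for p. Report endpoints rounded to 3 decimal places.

Posterior: Beta(1+3, 3+40) = Beta(4, 43).
Equal-tailed 90% interval: the 0.05 and 0.95 quantiles of Beta(4, 43).
Posterior mean ≈ 0.085, SD ≈ 0.040; a Normal approximation gives roughly [0.019, 0.151].
Exact: F⁻¹(0.05) = 0.030; F⁻¹(0.95) = 0.160.

[0.030, 0.160]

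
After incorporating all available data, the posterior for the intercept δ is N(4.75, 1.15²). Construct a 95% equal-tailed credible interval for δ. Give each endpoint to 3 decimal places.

[2.496, 7.004]

The posterior is symmetric, so the 95% equal-tailed interval is δ = 4.75 ± z·1.15 with z = 1.960.
Half-width: 1.960 × 1.15 = 2.254.
4.75 − 2.254 = 2.496; 4.75 + 2.254 = 7.004.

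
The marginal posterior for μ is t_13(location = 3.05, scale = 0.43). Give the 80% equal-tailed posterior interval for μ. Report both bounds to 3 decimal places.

The t_13 distribution is symmetric; the 80% interval is 3.05 ± t·0.43 with t_{0.9,13} = 1.350.
Half-width: 1.350 × 0.43 = 0.581.
3.05 − 0.581 = 2.469; 3.05 + 0.581 = 3.631.

[2.469, 3.631]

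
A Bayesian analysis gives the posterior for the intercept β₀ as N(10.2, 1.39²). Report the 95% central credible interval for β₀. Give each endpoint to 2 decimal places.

The posterior is symmetric, so the 95% equal-tailed interval is β₀ = 10.2 ± z·1.39 with z = 1.960.
Half-width: 1.960 × 1.39 = 2.72.
10.2 − 2.72 = 7.48; 10.2 + 2.72 = 12.92.

[7.48, 12.92]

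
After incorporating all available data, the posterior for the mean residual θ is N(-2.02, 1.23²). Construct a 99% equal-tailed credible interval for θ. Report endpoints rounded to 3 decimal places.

The posterior is symmetric, so the 99% equal-tailed interval is θ = -2.02 ± z·1.23 with z = 2.576.
Half-width: 2.576 × 1.23 = 3.168.
-2.02 − 3.168 = -5.188; -2.02 + 3.168 = 1.148.

[-5.188, 1.148]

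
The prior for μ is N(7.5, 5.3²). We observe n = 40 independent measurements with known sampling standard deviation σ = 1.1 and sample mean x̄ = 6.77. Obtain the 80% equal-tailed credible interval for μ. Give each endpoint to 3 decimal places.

[6.548, 6.994]

Posterior precision = 1/5.3² + 40/1.1² = 0.0356 + 33.0579 = 33.0935, so posterior SD = 0.1738.
Posterior mean = (7.5/5.3² + 40·6.77/1.1²) / 33.0935 = 6.7708.
Interval: 6.7708 ± 1.282 × 0.1738 → [6.548, 6.994].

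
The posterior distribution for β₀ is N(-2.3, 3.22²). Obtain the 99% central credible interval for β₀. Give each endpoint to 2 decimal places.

The posterior is symmetric, so the 99% equal-tailed interval is β₀ = -2.3 ± z·3.22 with z = 2.576.
Half-width: 2.576 × 3.22 = 8.29.
-2.3 − 8.29 = -10.59; -2.3 + 8.29 = 5.99.

[-10.59, 5.99]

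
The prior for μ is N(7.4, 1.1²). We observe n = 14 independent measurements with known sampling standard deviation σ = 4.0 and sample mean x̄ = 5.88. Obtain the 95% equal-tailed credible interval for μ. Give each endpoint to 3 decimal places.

Posterior precision = 1/1.1² + 14/4.0² = 0.8264 + 0.8750 = 1.7014, so posterior SD = 0.7666.
Posterior mean = (7.4/1.1² + 14·5.88/4.0²) / 1.7014 = 6.6183.
Interval: 6.6183 ± 1.960 × 0.7666 → [5.116, 8.121].

[5.116, 8.121]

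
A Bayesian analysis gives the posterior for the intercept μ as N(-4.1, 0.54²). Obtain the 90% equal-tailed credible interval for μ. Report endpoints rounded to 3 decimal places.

[-4.988, -3.212]

The posterior is symmetric, so the 90% equal-tailed interval is μ = -4.1 ± z·0.54 with z = 1.645.
Half-width: 1.645 × 0.54 = 0.888.
-4.1 − 0.888 = -4.988; -4.1 + 0.888 = -3.212.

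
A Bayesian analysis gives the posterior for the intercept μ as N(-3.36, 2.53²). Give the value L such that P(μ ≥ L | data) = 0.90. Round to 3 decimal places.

Need L with P(μ ≥ L) = 0.90: L = -3.36 − z_{0.1}·2.53.
z = 1.282; L = -3.36 − 1.282 × 2.53 = -6.602.

-6.602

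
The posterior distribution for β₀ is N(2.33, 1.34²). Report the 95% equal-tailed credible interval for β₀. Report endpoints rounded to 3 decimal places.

The posterior is symmetric, so the 95% equal-tailed interval is β₀ = 2.33 ± z·1.34 with z = 1.960.
Half-width: 1.960 × 1.34 = 2.626.
2.33 − 2.626 = -0.296; 2.33 + 2.626 = 4.956.

[-0.296, 4.956]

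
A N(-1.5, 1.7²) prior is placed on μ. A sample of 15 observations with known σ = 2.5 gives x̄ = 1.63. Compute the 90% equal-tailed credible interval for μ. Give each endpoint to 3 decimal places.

Posterior precision = 1/1.7² + 15/2.5² = 0.3460 + 2.4000 = 2.7460, so posterior SD = 0.6035.
Posterior mean = (-1.5/1.7² + 15·1.63/2.5²) / 2.7460 = 1.2356.
Interval: 1.2356 ± 1.645 × 0.6035 → [0.243, 2.228].

[0.243, 2.228]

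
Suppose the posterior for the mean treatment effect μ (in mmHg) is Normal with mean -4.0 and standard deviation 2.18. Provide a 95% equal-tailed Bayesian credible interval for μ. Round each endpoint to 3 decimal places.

The posterior is symmetric, so the 95% equal-tailed interval is μ = -4.0 ± z·2.18 with z = 1.960.
Half-width: 1.960 × 2.18 = 4.273.
-4.0 − 4.273 = -8.273; -4.0 + 4.273 = 0.273.

[-8.273, 0.273]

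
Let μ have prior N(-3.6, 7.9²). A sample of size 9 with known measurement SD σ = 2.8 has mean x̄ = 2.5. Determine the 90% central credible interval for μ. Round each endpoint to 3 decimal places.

Posterior precision = 1/7.9² + 9/2.8² = 0.0160 + 1.1480 = 1.1640, so posterior SD = 0.9269.
Posterior mean = (-3.6/7.9² + 9·2.5/2.8²) / 1.1640 = 2.4160.
Interval: 2.4160 ± 1.645 × 0.9269 → [0.891, 3.941].

[0.891, 3.941]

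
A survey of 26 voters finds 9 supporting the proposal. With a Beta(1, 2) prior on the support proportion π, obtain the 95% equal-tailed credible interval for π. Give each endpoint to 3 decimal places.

[0.186, 0.524]

Posterior: Beta(1+9, 2+17) = Beta(10, 19).
Equal-tailed 95% interval: the 0.025 and 0.975 quantiles of Beta(10, 19).
Posterior mean ≈ 0.345, SD ≈ 0.087; a Normal approximation gives roughly [0.175, 0.515].
Exact: F⁻¹(0.025) = 0.186; F⁻¹(0.975) = 0.524.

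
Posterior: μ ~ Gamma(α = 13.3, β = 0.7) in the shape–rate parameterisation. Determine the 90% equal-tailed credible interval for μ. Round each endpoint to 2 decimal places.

[11.32, 28.30]

Posterior: Gamma(shape 13.3, rate 0.7).
Equal-tailed 90% interval: Gamma(13.3, 0.7) quantiles at 0.05 and 0.95.
Posterior mean ≈ 19.00, SD ≈ 5.21; a Normal approximation gives roughly [10.43, 27.57].
Exact: lower = 11.32; upper = 28.30.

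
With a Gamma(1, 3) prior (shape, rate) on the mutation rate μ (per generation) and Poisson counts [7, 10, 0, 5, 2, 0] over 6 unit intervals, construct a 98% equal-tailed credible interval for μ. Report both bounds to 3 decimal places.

[1.650, 4.231]

Posterior: Gamma(1+24, 3+6) = Gamma(25, 9) (shape, rate).
Equal-tailed 98% interval: Gamma(25, 9) quantiles at 0.01 and 0.99.
Posterior mean ≈ 2.778, SD ≈ 0.556; a Normal approximation gives roughly [1.485, 4.070].
Exact: lower = 1.650; upper = 4.231.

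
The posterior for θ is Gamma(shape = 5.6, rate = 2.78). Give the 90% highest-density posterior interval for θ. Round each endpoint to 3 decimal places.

The posterior is unimodal and skewed, so the HPD interval has equal density at both endpoints and is the shortest 90% interval.
Solving f(0.675) = f(3.302) with F(3.302) − F(0.675) = 0.90 gives [0.675, 3.302].
For comparison, the equal-tailed interval is [0.846, 3.588]; the HPD is narrower and shifted toward the mode.

[0.675, 3.302]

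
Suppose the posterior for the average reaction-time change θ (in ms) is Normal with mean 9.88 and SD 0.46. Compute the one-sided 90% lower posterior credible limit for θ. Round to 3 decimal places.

9.290

Need L with P(θ ≥ L) = 0.90: L = 9.88 − z_{0.1}·0.46.
z = 1.282; L = 9.88 − 1.282 × 0.46 = 9.290.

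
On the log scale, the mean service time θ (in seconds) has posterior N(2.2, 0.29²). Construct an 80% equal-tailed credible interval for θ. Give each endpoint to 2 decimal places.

[6.22, 13.09]

On the log scale the 80% interval is 2.2 ± 1.282 × 0.29 = [1.8284, 2.5716].
Exponentiate: [e^1.8284, e^2.5716] = [6.22, 13.09].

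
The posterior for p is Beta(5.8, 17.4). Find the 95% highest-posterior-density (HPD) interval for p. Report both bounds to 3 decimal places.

[0.088, 0.424]

The posterior is unimodal and skewed, so the HPD interval has equal density at both endpoints and is the shortest 95% interval.
Solving f(0.088) = f(0.424) with F(0.424) − F(0.088) = 0.95 gives [0.088, 0.424].
For comparison, the equal-tailed interval is [0.100, 0.440]; the HPD is narrower and shifted toward the mode.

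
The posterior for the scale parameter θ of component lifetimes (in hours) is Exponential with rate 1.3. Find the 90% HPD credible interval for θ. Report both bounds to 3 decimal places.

The exponential density is strictly decreasing on [0, ∞), so the HPD interval is anchored at 0: [0, q] with P(θ ≤ q) = 0.90.
q = −ln(1 − 0.90) / 1.3 = 2.3026 / 1.3 = 1.771.

[0.000, 1.771]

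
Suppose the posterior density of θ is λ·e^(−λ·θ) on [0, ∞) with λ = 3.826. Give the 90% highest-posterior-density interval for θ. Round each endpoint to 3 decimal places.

The exponential density is strictly decreasing on [0, ∞), so the HPD interval is anchored at 0: [0, q] with P(θ ≤ q) = 0.90.
q = −ln(1 − 0.90) / 3.826 = 2.3026 / 3.826 = 0.602.

[0.000, 0.602]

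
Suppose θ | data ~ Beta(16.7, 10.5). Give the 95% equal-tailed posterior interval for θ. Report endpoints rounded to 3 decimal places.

Posterior: Beta(16.7, 10.5).
Equal-tailed 95% interval: the 0.025 and 0.975 quantiles of Beta(16.7, 10.5).
Posterior mean ≈ 0.614, SD ≈ 0.092; a Normal approximation gives roughly [0.434, 0.794].
Exact: F⁻¹(0.025) = 0.428; F⁻¹(0.975) = 0.784.

[0.428, 0.784]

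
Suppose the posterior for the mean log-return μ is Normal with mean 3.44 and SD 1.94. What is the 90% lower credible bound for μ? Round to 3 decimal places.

Need L with P(μ ≥ L) = 0.90: L = 3.44 − z_{0.1}·1.94.
z = 1.282; L = 3.44 − 1.282 × 1.94 = 0.954.

0.954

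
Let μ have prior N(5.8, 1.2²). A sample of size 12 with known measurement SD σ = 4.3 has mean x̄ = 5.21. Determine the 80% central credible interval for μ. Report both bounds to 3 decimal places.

Posterior precision = 1/1.2² + 12/4.3² = 0.6944 + 0.6490 = 1.3434, so posterior SD = 0.8628.
Posterior mean = (5.8/1.2² + 12·5.21/4.3²) / 1.3434 = 5.5150.
Interval: 5.5150 ± 1.282 × 0.8628 → [4.409, 6.621].

[4.409, 6.621]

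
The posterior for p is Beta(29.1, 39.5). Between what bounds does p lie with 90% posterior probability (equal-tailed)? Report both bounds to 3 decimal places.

[0.328, 0.523]

Posterior: Beta(29.1, 39.5).
Equal-tailed 90% interval: the 0.05 and 0.95 quantiles of Beta(29.1, 39.5).
Posterior mean ≈ 0.424, SD ≈ 0.059; a Normal approximation gives roughly [0.327, 0.522].
Exact: F⁻¹(0.05) = 0.328; F⁻¹(0.95) = 0.523.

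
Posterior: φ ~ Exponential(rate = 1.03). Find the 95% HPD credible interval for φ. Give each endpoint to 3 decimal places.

[0.000, 2.908]

The exponential density is strictly decreasing on [0, ∞), so the HPD interval is anchored at 0: [0, q] with P(φ ≤ q) = 0.95.
q = −ln(1 − 0.95) / 1.03 = 2.9957 / 1.03 = 2.908.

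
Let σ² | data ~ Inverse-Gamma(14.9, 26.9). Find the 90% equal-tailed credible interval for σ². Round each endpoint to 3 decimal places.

Inverse-Gamma(14.9, 26.9) quantiles: F⁻¹(0.05) and F⁻¹(0.95).
Equivalently, 1/σ² ~ Gamma(14.9, rate = 26.9); invert its 0.95 and 0.05 quantiles.
Posterior mean ≈ 1.935, SD ≈ 0.539; a Normal approximation gives roughly [1.049, 2.822].
Exact: lower = 1.236; upper = 2.934.

[1.236, 2.934]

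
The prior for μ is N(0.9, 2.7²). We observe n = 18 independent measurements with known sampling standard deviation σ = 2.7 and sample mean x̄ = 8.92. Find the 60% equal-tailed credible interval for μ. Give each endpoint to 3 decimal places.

Posterior precision = 1/2.7² + 18/2.7² = 0.1372 + 2.4691 = 2.6063, so posterior SD = 0.6194.
Posterior mean = (0.9/2.7² + 18·8.92/2.7²) / 2.6063 = 8.4979.
Interval: 8.4979 ± 0.842 × 0.6194 → [7.977, 9.019].

[7.977, 9.019]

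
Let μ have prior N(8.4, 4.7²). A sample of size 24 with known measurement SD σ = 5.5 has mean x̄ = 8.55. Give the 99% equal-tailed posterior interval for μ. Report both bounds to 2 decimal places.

Posterior precision = 1/4.7² + 24/5.5² = 0.0453 + 0.7934 = 0.8387, so posterior SD = 1.0920.
Posterior mean = (8.4/4.7² + 24·8.55/5.5²) / 0.8387 = 8.5419.
Interval: 8.5419 ± 2.576 × 1.0920 → [5.73, 11.35].

[5.73, 11.35]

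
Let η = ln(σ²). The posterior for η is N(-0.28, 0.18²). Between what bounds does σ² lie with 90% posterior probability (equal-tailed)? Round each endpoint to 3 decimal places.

On the log scale the 90% interval is -0.28 ± 1.645 × 0.18 = [-0.5761, 0.0161].
Exponentiate: [e^-0.5761, e^0.0161] = [0.562, 1.016].

[0.562, 1.016]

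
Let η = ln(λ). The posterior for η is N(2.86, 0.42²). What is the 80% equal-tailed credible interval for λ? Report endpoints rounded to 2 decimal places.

[10.19, 29.91]

On the log scale the 80% interval is 2.86 ± 1.282 × 0.42 = [2.3217, 3.3983].
Exponentiate: [e^2.3217, e^3.3983] = [10.19, 29.91].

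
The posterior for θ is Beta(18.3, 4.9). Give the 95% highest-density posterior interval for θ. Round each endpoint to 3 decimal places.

The posterior is unimodal and skewed, so the HPD interval has equal density at both endpoints and is the shortest 95% interval.
Solving f(0.625) = f(0.938) with F(0.938) − F(0.625) = 0.95 gives [0.625, 0.938].
For comparison, the equal-tailed interval is [0.605, 0.925]; the HPD is narrower and shifted toward the mode.

[0.625, 0.938]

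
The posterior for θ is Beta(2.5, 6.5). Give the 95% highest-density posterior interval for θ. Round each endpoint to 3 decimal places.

The posterior is unimodal and skewed, so the HPD interval has equal density at both endpoints and is the shortest 95% interval.
Solving f(0.033) = f(0.551) with F(0.551) − F(0.033) = 0.95 gives [0.033, 0.551].
For comparison, the equal-tailed interval is [0.056, 0.592]; the HPD is narrower and shifted toward the mode.

[0.033, 0.551]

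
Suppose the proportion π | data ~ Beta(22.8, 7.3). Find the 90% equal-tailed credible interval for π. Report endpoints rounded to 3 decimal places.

[0.622, 0.874]

Posterior: Beta(22.8, 7.3).
Equal-tailed 90% interval: the 0.05 and 0.95 quantiles of Beta(22.8, 7.3).
Posterior mean ≈ 0.757, SD ≈ 0.077; a Normal approximation gives roughly [0.631, 0.884].
Exact: F⁻¹(0.05) = 0.622; F⁻¹(0.95) = 0.874.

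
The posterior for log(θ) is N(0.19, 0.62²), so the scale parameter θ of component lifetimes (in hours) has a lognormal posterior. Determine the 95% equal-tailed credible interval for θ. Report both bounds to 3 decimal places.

[0.359, 4.076]

On the log scale the 95% interval is 0.19 ± 1.960 × 0.62 = [-1.0252, 1.4052].
Exponentiate: [e^-1.0252, e^1.4052] = [0.359, 4.076].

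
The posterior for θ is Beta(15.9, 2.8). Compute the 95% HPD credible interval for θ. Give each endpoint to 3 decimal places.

The posterior is unimodal and skewed, so the HPD interval has equal density at both endpoints and is the shortest 95% interval.
Solving f(0.693) = f(0.983) with F(0.983) − F(0.693) = 0.95 gives [0.693, 0.983].
For comparison, the equal-tailed interval is [0.662, 0.969]; the HPD is narrower and shifted toward the mode.

[0.693, 0.983]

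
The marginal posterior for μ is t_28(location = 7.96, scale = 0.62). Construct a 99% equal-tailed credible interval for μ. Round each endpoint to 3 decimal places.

The t_28 distribution is symmetric; the 99% interval is 7.96 ± t·0.62 with t_{0.995,28} = 2.763.
Half-width: 2.763 × 0.62 = 1.713.
7.96 − 1.713 = 6.247; 7.96 + 1.713 = 9.673.

[6.247, 9.673]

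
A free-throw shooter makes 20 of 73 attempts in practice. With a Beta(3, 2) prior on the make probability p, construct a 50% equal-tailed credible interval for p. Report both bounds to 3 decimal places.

[0.259, 0.329]

Posterior: Beta(3+20, 2+53) = Beta(23, 55).
Equal-tailed 50% interval: the 0.25 and 0.75 quantiles of Beta(23, 55).
Posterior mean ≈ 0.295, SD ≈ 0.051; a Normal approximation gives roughly [0.260, 0.329].
Exact: F⁻¹(0.25) = 0.259; F⁻¹(0.75) = 0.329.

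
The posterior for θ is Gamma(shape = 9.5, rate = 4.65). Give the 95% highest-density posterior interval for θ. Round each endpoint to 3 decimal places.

[0.851, 3.364]

The posterior is unimodal and skewed, so the HPD interval has equal density at both endpoints and is the shortest 95% interval.
Solving f(0.851) = f(3.364) with F(3.364) − F(0.851) = 0.95 gives [0.851, 3.364].
For comparison, the equal-tailed interval is [0.958, 3.533]; the HPD is narrower and shifted toward the mode.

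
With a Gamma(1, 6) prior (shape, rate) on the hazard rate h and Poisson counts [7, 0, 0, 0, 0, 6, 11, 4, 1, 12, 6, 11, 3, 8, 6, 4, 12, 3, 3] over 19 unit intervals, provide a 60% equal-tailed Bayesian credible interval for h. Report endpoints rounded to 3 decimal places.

Posterior: Gamma(1+97, 6+19) = Gamma(98, 25) (shape, rate).
Equal-tailed 60% interval: Gamma(98, 25) quantiles at 0.2 and 0.8.
Posterior mean ≈ 3.920, SD ≈ 0.396; a Normal approximation gives roughly [3.587, 4.253].
Exact: lower = 3.583; upper = 4.249.

[3.583, 4.249]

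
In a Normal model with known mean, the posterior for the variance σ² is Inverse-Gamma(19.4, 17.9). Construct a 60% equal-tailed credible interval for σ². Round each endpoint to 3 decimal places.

[0.779, 1.145]

Inverse-Gamma(19.4, 17.9) quantiles: F⁻¹(0.2) and F⁻¹(0.8).
Equivalently, 1/σ² ~ Gamma(19.4, rate = 17.9); invert its 0.8 and 0.2 quantiles.
Posterior mean ≈ 0.973, SD ≈ 0.233; a Normal approximation gives roughly [0.777, 1.169].
Exact: lower = 0.779; upper = 1.145.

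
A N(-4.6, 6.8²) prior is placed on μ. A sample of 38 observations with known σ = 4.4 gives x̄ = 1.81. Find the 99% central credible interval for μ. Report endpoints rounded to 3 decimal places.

[-0.088, 3.569]

Posterior precision = 1/6.8² + 38/4.4² = 0.0216 + 1.9628 = 1.9844, so posterior SD = 0.7099.
Posterior mean = (-4.6/6.8² + 38·1.81/4.4²) / 1.9844 = 1.7401.
Interval: 1.7401 ± 2.576 × 0.7099 → [-0.088, 3.569].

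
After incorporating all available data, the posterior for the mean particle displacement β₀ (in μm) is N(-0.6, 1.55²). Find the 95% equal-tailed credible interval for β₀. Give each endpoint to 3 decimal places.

The posterior is symmetric, so the 95% equal-tailed interval is β₀ = -0.6 ± z·1.55 with z = 1.960.
Half-width: 1.960 × 1.55 = 3.038.
-0.6 − 3.038 = -3.638; -0.6 + 3.038 = 2.438.

[-3.638, 2.438]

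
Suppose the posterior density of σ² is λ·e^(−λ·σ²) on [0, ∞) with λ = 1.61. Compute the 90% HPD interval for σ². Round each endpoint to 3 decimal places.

The exponential density is strictly decreasing on [0, ∞), so the HPD interval is anchored at 0: [0, q] with P(σ² ≤ q) = 0.90.
q = −ln(1 − 0.90) / 1.61 = 2.3026 / 1.61 = 1.430.

[0.000, 1.430]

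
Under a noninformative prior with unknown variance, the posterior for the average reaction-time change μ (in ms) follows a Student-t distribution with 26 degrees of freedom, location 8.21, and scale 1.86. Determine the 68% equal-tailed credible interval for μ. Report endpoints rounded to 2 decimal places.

[6.32, 10.10]

The t_26 distribution is symmetric; the 68% interval is 8.21 ± t·1.86 with t_{0.84,26} = 1.014.
Half-width: 1.014 × 1.86 = 1.89.
8.21 − 1.89 = 6.32; 8.21 + 1.89 = 10.10.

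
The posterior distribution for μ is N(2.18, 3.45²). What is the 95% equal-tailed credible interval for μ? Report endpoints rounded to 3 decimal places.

[-4.582, 8.942]

The posterior is symmetric, so the 95% equal-tailed interval is μ = 2.18 ± z·3.45 with z = 1.960.
Half-width: 1.960 × 3.45 = 6.762.
2.18 − 6.762 = -4.582; 2.18 + 6.762 = 8.942.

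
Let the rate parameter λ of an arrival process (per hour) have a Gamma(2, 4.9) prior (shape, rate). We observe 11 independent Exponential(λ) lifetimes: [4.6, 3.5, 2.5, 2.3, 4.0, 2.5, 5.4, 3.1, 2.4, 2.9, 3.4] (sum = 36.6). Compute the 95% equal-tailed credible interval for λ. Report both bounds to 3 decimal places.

[0.167, 0.505]

Posterior: Gamma(2+11, 4.9+36.6) = Gamma(13, 41.5) (shape, rate).
Equal-tailed 95% interval: Gamma(13, 41.5) quantiles at 0.025 and 0.975.
Posterior mean ≈ 0.313, SD ≈ 0.087; a Normal approximation gives roughly [0.143, 0.484].
Exact: lower = 0.167; upper = 0.505.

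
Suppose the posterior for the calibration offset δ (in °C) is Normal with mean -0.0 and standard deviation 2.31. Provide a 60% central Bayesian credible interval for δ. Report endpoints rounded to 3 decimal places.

[-1.944, 1.944]

The posterior is symmetric, so the 60% equal-tailed interval is δ = -0.0 ± z·2.31 with z = 0.842.
Half-width: 0.842 × 2.31 = 1.944.
-0.0 − 1.944 = -1.944; -0.0 + 1.944 = 1.944.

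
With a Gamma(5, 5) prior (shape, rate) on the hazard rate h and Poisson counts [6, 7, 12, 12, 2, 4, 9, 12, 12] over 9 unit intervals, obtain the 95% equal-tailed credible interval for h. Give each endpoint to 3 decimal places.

Posterior: Gamma(5+76, 5+9) = Gamma(81, 14) (shape, rate).
Equal-tailed 95% interval: Gamma(81, 14) quantiles at 0.025 and 0.975.
Posterior mean ≈ 5.786, SD ≈ 0.643; a Normal approximation gives roughly [4.526, 7.046].
Exact: lower = 4.595; upper = 7.112.

[4.595, 7.112]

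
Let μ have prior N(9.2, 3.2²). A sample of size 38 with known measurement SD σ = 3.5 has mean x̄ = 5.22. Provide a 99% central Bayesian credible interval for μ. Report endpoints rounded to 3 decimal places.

[3.901, 6.781]

Posterior precision = 1/3.2² + 38/3.5² = 0.0977 + 3.1020 = 3.1997, so posterior SD = 0.5590.
Posterior mean = (9.2/3.2² + 38·5.22/3.5²) / 3.1997 = 5.3415.
Interval: 5.3415 ± 2.576 × 0.5590 → [3.901, 6.781].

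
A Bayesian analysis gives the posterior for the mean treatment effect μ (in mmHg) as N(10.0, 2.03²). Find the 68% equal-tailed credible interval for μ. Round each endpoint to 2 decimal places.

[7.98, 12.02]

The posterior is symmetric, so the 68% equal-tailed interval is μ = 10.0 ± z·2.03 with z = 0.994.
Half-width: 0.994 × 2.03 = 2.02.
10.0 − 2.02 = 7.98; 10.0 + 2.02 = 12.02.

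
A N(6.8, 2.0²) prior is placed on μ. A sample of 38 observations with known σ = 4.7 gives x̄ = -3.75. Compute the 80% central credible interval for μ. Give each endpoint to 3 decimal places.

[-3.324, -1.498]

Posterior precision = 1/2.0² + 38/4.7² = 0.2500 + 1.7202 = 1.9702, so posterior SD = 0.7124.
Posterior mean = (6.8/2.0² + 38·-3.75/4.7²) / 1.9702 = -2.4113.
Interval: -2.4113 ± 1.282 × 0.7124 → [-3.324, -1.498].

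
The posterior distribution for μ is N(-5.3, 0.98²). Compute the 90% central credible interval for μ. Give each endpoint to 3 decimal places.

The posterior is symmetric, so the 90% equal-tailed interval is μ = -5.3 ± z·0.98 with z = 1.645.
Half-width: 1.645 × 0.98 = 1.612.
-5.3 − 1.612 = -6.912; -5.3 + 1.612 = -3.688.

[-6.912, -3.688]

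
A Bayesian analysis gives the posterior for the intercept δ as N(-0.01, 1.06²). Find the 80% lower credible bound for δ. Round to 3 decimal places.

Need L with P(δ ≥ L) = 0.80: L = -0.01 − z_{0.2}·1.06.
z = 0.842; L = -0.01 − 0.842 × 1.06 = -0.902.

-0.902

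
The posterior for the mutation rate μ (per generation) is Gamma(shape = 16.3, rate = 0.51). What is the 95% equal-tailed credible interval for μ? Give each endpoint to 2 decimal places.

[18.38, 49.24]

Posterior: Gamma(shape 16.3, rate 0.51).
Equal-tailed 95% interval: Gamma(16.3, 0.51) quantiles at 0.025 and 0.975.
Posterior mean ≈ 31.96, SD ≈ 7.92; a Normal approximation gives roughly [16.45, 47.48].
Exact: lower = 18.38; upper = 49.24.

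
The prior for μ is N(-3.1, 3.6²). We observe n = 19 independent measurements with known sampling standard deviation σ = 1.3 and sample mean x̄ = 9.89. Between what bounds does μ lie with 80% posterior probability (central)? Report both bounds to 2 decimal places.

Posterior precision = 1/3.6² + 19/1.3² = 0.0772 + 11.2426 = 11.3198, so posterior SD = 0.2972.
Posterior mean = (-3.1/3.6² + 19·9.89/1.3²) / 11.3198 = 9.8015.
Interval: 9.8015 ± 1.282 × 0.2972 → [9.42, 10.18].

[9.42, 10.18]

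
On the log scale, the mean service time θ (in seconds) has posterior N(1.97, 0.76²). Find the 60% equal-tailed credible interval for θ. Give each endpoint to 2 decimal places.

On the log scale the 60% interval is 1.97 ± 0.842 × 0.76 = [1.3304, 2.6096].
Exponentiate: [e^1.3304, e^2.6096] = [3.78, 13.59].

[3.78, 13.59]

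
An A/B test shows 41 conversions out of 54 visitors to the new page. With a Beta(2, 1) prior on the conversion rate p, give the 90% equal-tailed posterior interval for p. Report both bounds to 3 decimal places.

[0.656, 0.842]

Posterior: Beta(2+41, 1+13) = Beta(43, 14).
Equal-tailed 90% interval: the 0.05 and 0.95 quantiles of Beta(43, 14).
Posterior mean ≈ 0.754, SD ≈ 0.057; a Normal approximation gives roughly [0.661, 0.847].
Exact: F⁻¹(0.05) = 0.656; F⁻¹(0.95) = 0.842.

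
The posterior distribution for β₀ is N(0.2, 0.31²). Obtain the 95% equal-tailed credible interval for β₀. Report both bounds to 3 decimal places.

The posterior is symmetric, so the 95% equal-tailed interval is β₀ = 0.2 ± z·0.31 with z = 1.960.
Half-width: 1.960 × 0.31 = 0.608.
0.2 − 0.608 = -0.408; 0.2 + 0.608 = 0.808.

[-0.408, 0.808]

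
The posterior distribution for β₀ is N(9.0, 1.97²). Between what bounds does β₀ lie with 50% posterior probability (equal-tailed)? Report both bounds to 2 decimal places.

[7.67, 10.33]

The posterior is symmetric, so the 50% equal-tailed interval is β₀ = 9.0 ± z·1.97 with z = 0.674.
Half-width: 0.674 × 1.97 = 1.33.
9.0 − 1.33 = 7.67; 9.0 + 1.33 = 10.33.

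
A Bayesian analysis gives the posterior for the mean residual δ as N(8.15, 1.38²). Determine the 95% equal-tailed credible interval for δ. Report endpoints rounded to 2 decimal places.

[5.45, 10.85]

The posterior is symmetric, so the 95% equal-tailed interval is δ = 8.15 ± z·1.38 with z = 1.960.
Half-width: 1.960 × 1.38 = 2.70.
8.15 − 2.70 = 5.45; 8.15 + 2.70 = 10.85.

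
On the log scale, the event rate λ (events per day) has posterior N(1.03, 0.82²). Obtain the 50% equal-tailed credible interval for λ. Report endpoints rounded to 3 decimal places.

[1.611, 4.870]

On the log scale the 50% interval is 1.03 ± 0.674 × 0.82 = [0.4769, 1.5831].
Exponentiate: [e^0.4769, e^1.5831] = [1.611, 4.870].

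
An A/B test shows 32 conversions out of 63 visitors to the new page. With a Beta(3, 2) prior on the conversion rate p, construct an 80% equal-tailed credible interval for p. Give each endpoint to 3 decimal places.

Posterior: Beta(3+32, 2+31) = Beta(35, 33).
Equal-tailed 80% interval: the 0.1 and 0.9 quantiles of Beta(35, 33).
Posterior mean ≈ 0.515, SD ≈ 0.060; a Normal approximation gives roughly [0.438, 0.592].
Exact: F⁻¹(0.1) = 0.437; F⁻¹(0.9) = 0.592.

[0.437, 0.592]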